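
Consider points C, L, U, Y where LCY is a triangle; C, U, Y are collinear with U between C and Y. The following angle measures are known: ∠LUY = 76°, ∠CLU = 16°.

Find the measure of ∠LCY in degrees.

1. ∠CUL = 104°  [linear pair at U on CY]
2. ∠LCU = 60°  [△LCU]
3. ∠LCY = 60°  [U on ray CY]

∠LCY = 60°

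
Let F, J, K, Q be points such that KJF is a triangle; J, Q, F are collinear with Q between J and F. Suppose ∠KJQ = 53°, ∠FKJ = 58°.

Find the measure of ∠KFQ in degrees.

1. ∠FJK = 53°  [Q on ray JF]
2. ∠JFK = 69°  [△KJF]
3. ∠KFQ = 69°  [Q on ray FJ]

∠KFQ = 69°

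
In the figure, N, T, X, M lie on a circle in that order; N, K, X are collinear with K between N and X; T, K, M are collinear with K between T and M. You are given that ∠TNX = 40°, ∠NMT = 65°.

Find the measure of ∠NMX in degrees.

∠NMX = 105°

1. ∠NXT = 65°  [same arc NT]
2. ∠NTX = 75°  [△NTX]
3. ∠NMX = 105°  [cyclic NTXM, opposite ∠T+∠M]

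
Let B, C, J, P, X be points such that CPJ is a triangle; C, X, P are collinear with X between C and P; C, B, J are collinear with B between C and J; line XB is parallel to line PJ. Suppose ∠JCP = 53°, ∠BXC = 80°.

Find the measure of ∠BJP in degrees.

1. ∠BCX = 53°  [X on CP, B on CJ]
2. ∠CBX = 47°  [△CXB]
3. ∠JBX = 133°  [linear pair at B on CJ]
4. ∠BJP = 47°  [XB∥PJ, co-interior at J–B]

∠BJP = 47°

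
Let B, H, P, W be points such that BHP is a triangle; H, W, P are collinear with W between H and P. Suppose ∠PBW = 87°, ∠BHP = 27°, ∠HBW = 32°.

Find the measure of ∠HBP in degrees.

∠HBP = 119°

1. ∠BHW = 27°  [W on ray HP]
2. ∠BWH = 121°  [△BHW]
3. ∠BWP = 59°  [linear pair at W on HP]
4. ∠BPW = 34°  [△BWP]
5. ∠BPH = 34°  [W on ray PH]
6. ∠HBP = 119°  [△BHP]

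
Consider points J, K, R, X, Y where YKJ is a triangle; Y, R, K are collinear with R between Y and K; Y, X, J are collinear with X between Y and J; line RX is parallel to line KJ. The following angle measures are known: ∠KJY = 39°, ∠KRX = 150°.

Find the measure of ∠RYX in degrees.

∠RYX = 111°

1. ∠RXY = 39°  [RX∥KJ, corresponding at X]
2. ∠XRY = 30°  [linear pair at R on YK]
3. ∠RYX = 111°  [△YRX]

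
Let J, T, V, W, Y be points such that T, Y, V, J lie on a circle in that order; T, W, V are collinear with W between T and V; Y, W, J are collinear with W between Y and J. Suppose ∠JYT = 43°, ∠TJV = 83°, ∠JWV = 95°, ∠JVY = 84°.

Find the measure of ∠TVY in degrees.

∠TVY = 41°

1. ∠JVT = 43°  [same arc TJ]
2. ∠TWY = 95°  [vertical angles at W]
3. ∠VJY = 42°  [△VWJ]
4. ∠JYV = 54°  [△YVJ]
5. ∠VWY = 85°  [linear pair at W on TV]
6. ∠TVY = 41°  [△YWV]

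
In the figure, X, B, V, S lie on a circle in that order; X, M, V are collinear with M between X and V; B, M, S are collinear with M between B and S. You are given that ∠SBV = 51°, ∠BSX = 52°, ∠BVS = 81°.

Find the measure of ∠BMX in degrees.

∠BMX = 103°

1. ∠BSV = 48°  [△BVS]
2. ∠BXS = 99°  [cyclic XBVS, opposite ∠X+∠V]
3. ∠BXV = 48°  [same arc BV]
4. ∠SBX = 29°  [△XBS]
5. ∠BMX = 103°  [△XMB]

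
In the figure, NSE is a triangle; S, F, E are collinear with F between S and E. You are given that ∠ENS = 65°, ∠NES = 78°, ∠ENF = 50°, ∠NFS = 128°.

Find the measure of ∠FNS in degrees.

∠FNS = 15°

1. ∠ESN = 37°  [△NSE]
2. ∠FSN = 37°  [F on ray SE]
3. ∠FNS = 15°  [△NSF]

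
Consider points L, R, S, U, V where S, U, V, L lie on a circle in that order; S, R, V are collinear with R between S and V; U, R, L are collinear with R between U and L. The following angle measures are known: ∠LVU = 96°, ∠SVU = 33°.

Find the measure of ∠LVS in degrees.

∠LVS = 63°

1. ∠LSU = 84°  [cyclic SUVL, opposite ∠S+∠V]
2. ∠SLU = 33°  [same arc SU]
3. ∠LUS = 63°  [△SUL]
4. ∠LVS = 63°  [same arc SL]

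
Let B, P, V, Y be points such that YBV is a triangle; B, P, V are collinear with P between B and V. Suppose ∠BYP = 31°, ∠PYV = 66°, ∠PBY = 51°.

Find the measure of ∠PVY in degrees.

1. ∠BPY = 98°  [△YBP]
2. ∠VPY = 82°  [linear pair at P on BV]
3. ∠PVY = 32°  [△YPV]

∠PVY = 32°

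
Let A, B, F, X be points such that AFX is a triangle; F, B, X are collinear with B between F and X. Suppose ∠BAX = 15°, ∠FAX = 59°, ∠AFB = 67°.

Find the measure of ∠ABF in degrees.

∠ABF = 69°

1. ∠AFX = 67°  [B on ray FX]
2. ∠AXF = 54°  [△AFX]
3. ∠AXB = 54°  [B on ray XF]
4. ∠ABX = 111°  [△ABX]
5. ∠ABF = 69°  [linear pair at B on FX]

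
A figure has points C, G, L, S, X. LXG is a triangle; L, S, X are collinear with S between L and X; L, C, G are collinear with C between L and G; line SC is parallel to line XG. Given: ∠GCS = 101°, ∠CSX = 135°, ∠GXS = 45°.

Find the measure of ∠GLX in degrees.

∠GLX = 56°

1. ∠LCS = 79°  [linear pair at C on LG]
2. ∠GXL = 45°  [S on ray XL]
3. ∠LGX = 79°  [SC∥XG, corresponding at C]
4. ∠GLX = 56°  [△LXG]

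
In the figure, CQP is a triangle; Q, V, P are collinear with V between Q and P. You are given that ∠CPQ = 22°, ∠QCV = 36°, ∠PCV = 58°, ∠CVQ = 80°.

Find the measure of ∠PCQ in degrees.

1. ∠CQV = 64°  [△CQV]
2. ∠CQP = 64°  [V on ray QP]
3. ∠PCQ = 94°  [△CQP]

∠PCQ = 94°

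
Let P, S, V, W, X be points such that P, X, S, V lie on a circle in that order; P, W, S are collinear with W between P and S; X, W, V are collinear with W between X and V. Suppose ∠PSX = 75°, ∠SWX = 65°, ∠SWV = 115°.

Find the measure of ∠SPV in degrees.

1. ∠PVX = 75°  [same arc PX]
2. ∠PWV = 65°  [vertical angles at W]
3. ∠SPV = 40°  [△PWV]

∠SPV = 40°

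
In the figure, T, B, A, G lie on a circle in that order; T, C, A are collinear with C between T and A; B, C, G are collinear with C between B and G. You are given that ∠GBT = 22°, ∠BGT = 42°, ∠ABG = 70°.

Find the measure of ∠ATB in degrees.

∠ATB = 46°

1. ∠BAT = 42°  [same arc TB]
2. ∠ACB = 68°  [△BCA]
3. ∠BCT = 112°  [linear pair at C on TA]
4. ∠ATB = 46°  [△TCB]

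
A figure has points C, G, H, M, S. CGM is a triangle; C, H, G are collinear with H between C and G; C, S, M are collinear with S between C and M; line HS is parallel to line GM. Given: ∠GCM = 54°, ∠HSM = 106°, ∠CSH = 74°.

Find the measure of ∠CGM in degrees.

∠CGM = 52°

1. ∠HCS = 54°  [H on CG, S on CM]
2. ∠CHS = 52°  [△CHS]
3. ∠CGM = 52°  [HS∥GM, corresponding at H]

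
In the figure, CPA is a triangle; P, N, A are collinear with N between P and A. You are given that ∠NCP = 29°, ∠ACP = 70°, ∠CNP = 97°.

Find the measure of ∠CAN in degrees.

1. ∠CPN = 54°  [△CPN]
2. ∠APC = 54°  [N on ray PA]
3. ∠CAP = 56°  [△CPA]
4. ∠CAN = 56°  [N on ray AP]

∠CAN = 56°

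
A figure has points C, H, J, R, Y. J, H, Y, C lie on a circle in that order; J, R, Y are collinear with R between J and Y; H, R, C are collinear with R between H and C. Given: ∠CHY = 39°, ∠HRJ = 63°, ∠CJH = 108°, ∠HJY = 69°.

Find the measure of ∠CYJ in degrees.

∠CYJ = 48°

1. ∠CRY = 63°  [vertical angles at R]
2. ∠HCY = 69°  [same arc HY]
3. ∠CYJ = 48°  [△YRC]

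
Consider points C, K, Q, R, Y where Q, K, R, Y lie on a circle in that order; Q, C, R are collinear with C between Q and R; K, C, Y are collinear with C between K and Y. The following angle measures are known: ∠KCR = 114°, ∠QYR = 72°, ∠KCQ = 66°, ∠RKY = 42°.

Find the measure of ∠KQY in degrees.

∠KQY = 90°

1. ∠QCY = 114°  [vertical angles at C]
2. ∠KRQ = 24°  [△KCR]
3. ∠QKR = 108°  [cyclic QKRY, opposite ∠K+∠Y]
4. ∠RQY = 42°  [same arc RY]
5. ∠KYQ = 24°  [△QCY]
6. ∠KQR = 48°  [△QKR]
7. ∠QKY = 66°  [△QCK]
8. ∠KQY = 90°  [△QKY]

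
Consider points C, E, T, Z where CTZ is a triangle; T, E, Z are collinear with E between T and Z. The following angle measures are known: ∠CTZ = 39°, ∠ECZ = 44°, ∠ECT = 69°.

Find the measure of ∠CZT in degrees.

1. ∠CTE = 39°  [E on ray TZ]
2. ∠CET = 72°  [△CTE]
3. ∠CEZ = 108°  [linear pair at E on TZ]
4. ∠CZE = 28°  [△CEZ]
5. ∠CZT = 28°  [E on ray ZT]

∠CZT = 28°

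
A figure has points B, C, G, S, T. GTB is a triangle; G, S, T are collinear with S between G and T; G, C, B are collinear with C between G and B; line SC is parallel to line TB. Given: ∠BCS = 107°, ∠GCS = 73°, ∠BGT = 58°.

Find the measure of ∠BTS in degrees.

1. ∠GBT = 73°  [SC∥TB, corresponding at C]
2. ∠BTG = 49°  [△GTB]
3. ∠BTS = 49°  [S on ray TG]

∠BTS = 49°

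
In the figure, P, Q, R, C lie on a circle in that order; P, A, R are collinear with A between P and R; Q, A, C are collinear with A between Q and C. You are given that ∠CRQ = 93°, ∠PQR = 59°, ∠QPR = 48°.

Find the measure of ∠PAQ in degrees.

∠PAQ = 112°

1. ∠CPQ = 87°  [cyclic PQRC, opposite ∠P+∠R]
2. ∠PRQ = 73°  [△PQR]
3. ∠PCQ = 73°  [same arc PQ]
4. ∠CQP = 20°  [△PQC]
5. ∠PAQ = 112°  [△PAQ]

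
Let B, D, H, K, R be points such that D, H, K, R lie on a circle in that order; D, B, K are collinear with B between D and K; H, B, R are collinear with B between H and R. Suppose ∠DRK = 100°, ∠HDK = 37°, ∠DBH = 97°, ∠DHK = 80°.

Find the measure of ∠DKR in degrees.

1. ∠HRK = 37°  [same arc HK]
2. ∠KBR = 97°  [vertical angles at B]
3. ∠DKR = 46°  [△KBR]

∠DKR = 46°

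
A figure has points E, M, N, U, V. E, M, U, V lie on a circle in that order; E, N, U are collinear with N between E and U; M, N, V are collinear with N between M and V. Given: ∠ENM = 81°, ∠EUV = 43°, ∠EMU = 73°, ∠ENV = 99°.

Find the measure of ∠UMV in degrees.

1. ∠EVU = 107°  [cyclic EMUV, opposite ∠M+∠V]
2. ∠UEV = 30°  [△EUV]
3. ∠UMV = 30°  [same arc UV]

∠UMV = 30°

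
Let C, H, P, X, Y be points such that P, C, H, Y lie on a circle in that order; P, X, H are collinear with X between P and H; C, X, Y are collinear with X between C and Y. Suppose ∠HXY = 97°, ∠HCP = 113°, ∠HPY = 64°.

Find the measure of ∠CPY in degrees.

∠CPY = 98°

1. ∠PXY = 83°  [linear pair at X on PH]
2. ∠HYP = 67°  [cyclic PCHY, opposite ∠C+∠Y]
3. ∠PHY = 49°  [△PHY]
4. ∠CYP = 33°  [△PXY]
5. ∠PCY = 49°  [same arc PY]
6. ∠CPY = 98°  [△PCY]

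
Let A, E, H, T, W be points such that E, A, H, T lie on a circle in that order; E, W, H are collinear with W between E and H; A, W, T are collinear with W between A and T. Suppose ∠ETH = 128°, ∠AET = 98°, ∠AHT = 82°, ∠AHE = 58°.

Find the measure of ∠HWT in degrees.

1. ∠EAH = 52°  [cyclic EAHT, opposite ∠A+∠T]
2. ∠ATE = 58°  [same arc EA]
3. ∠AEH = 70°  [△EAH]
4. ∠EAT = 24°  [△EAT]
5. ∠ATH = 70°  [same arc AH]
6. ∠EHT = 24°  [same arc ET]
7. ∠HWT = 86°  [△HWT]

∠HWT = 86°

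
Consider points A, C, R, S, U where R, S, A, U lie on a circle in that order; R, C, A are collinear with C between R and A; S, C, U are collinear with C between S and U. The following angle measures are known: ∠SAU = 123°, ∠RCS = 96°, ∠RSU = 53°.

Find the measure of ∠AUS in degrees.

∠AUS = 31°

1. ∠ACU = 96°  [vertical angles at C]
2. ∠RAU = 53°  [same arc RU]
3. ∠AUS = 31°  [△ACU]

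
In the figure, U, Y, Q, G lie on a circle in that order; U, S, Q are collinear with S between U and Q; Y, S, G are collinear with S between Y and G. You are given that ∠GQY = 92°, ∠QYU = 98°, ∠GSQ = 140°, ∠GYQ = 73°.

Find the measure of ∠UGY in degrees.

∠UGY = 67°

1. ∠GSU = 40°  [linear pair at S on UQ]
2. ∠GUQ = 73°  [same arc QG]
3. ∠UGY = 67°  [△USG]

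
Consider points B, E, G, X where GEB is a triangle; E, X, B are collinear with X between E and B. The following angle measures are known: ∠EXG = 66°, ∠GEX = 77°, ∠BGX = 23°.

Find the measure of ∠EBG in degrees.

1. ∠BXG = 114°  [linear pair at X on EB]
2. ∠GBX = 43°  [△GXB]
3. ∠EBG = 43°  [X on ray BE]

∠EBG = 43°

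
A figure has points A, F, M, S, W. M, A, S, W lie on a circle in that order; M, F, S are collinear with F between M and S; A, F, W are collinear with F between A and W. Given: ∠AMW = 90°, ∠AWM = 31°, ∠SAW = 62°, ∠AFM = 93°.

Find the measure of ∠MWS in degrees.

∠MWS = 59°

1. ∠MAW = 59°  [△MAW]
2. ∠SMW = 62°  [same arc SW]
3. ∠MSW = 59°  [same arc MW]
4. ∠MWS = 59°  [△MSW]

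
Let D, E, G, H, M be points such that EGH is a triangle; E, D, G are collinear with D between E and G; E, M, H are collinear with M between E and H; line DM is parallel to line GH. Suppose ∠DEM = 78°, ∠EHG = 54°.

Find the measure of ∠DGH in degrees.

∠DGH = 48°

1. ∠GEH = 78°  [D on EG, M on EH]
2. ∠EGH = 48°  [△EGH]
3. ∠DGH = 48°  [D on ray GE]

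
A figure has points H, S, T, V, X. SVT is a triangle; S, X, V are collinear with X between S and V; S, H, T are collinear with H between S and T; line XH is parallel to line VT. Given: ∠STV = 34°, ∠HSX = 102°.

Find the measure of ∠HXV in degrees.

∠HXV = 136°

1. ∠SHX = 34°  [XH∥VT, corresponding at H]
2. ∠HXS = 44°  [△SXH]
3. ∠HXV = 136°  [linear pair at X on SV]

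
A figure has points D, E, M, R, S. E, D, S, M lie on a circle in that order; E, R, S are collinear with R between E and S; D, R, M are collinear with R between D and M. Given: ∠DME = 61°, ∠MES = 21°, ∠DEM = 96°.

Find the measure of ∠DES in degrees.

1. ∠MDS = 21°  [same arc SM]
2. ∠DSM = 84°  [cyclic EDSM, opposite ∠E+∠S]
3. ∠DMS = 75°  [△DSM]
4. ∠DES = 75°  [same arc DS]

∠DES = 75°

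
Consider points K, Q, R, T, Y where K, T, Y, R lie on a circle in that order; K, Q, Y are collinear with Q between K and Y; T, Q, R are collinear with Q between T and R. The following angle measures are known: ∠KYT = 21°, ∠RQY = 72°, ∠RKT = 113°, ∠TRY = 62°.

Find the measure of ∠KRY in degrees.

∠KRY = 83°

1. ∠KRT = 21°  [same arc KT]
2. ∠KQR = 108°  [linear pair at Q on KY]
3. ∠KYR = 46°  [△YQR]
4. ∠RKY = 51°  [△KQR]
5. ∠KRY = 83°  [△KYR]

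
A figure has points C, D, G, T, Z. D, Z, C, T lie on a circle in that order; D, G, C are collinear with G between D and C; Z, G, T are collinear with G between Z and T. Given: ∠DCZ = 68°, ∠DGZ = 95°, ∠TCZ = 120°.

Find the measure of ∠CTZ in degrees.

∠CTZ = 33°

1. ∠CGZ = 85°  [linear pair at G on DC]
2. ∠CZT = 27°  [△ZGC]
3. ∠CTZ = 33°  [△ZCT]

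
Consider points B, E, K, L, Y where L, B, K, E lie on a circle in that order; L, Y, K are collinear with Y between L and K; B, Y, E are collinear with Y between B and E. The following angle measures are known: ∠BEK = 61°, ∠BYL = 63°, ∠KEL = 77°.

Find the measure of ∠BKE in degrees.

1. ∠BLK = 61°  [same arc BK]
2. ∠BYK = 117°  [linear pair at Y on LK]
3. ∠KBL = 103°  [cyclic LBKE, opposite ∠B+∠E]
4. ∠BKL = 16°  [△LBK]
5. ∠EBK = 47°  [△BYK]
6. ∠BKE = 72°  [△BKE]

∠BKE = 72°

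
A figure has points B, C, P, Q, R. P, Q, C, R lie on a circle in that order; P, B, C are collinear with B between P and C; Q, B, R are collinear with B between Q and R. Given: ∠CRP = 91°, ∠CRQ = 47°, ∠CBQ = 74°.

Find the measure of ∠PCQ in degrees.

∠PCQ = 44°

1. ∠CQP = 89°  [cyclic PQCR, opposite ∠Q+∠R]
2. ∠CPQ = 47°  [same arc QC]
3. ∠PCQ = 44°  [△PQC]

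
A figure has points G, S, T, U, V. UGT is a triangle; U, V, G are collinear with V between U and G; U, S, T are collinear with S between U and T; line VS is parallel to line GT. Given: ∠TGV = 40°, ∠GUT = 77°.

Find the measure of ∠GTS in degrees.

1. ∠TGU = 40°  [V on ray GU]
2. ∠GTU = 63°  [△UGT]
3. ∠GTS = 63°  [S on ray TU]

∠GTS = 63°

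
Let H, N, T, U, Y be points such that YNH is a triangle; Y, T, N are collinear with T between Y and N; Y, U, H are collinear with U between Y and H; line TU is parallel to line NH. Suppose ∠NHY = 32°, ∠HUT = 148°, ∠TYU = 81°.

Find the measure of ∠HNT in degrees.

∠HNT = 67°

1. ∠TUY = 32°  [TU∥NH, corresponding at U]
2. ∠UTY = 67°  [△YTU]
3. ∠NTU = 113°  [linear pair at T on YN]
4. ∠HNT = 67°  [TU∥NH, co-interior at N–T]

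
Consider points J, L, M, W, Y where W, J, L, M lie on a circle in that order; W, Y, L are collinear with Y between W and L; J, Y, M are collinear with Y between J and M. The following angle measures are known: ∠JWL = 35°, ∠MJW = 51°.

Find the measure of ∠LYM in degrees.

∠LYM = 94°

1. ∠JML = 35°  [same arc JL]
2. ∠MLW = 51°  [same arc WM]
3. ∠LYM = 94°  [△LYM]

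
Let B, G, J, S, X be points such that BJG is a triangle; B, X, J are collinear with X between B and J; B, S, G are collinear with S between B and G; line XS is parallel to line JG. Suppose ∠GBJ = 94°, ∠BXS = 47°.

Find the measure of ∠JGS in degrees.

∠JGS = 39°

1. ∠SBX = 94°  [X on BJ, S on BG]
2. ∠BSX = 39°  [△BXS]
3. ∠GSX = 141°  [linear pair at S on BG]
4. ∠JGS = 39°  [XS∥JG, co-interior at G–S]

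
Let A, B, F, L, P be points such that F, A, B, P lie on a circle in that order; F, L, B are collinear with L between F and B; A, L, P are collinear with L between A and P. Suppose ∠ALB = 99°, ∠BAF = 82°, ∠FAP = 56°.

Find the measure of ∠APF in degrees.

1. ∠FLP = 99°  [vertical angles at L]
2. ∠BPF = 98°  [cyclic FABP, opposite ∠A+∠P]
3. ∠FBP = 56°  [same arc FP]
4. ∠BFP = 26°  [△FBP]
5. ∠APF = 55°  [△FLP]

∠APF = 55°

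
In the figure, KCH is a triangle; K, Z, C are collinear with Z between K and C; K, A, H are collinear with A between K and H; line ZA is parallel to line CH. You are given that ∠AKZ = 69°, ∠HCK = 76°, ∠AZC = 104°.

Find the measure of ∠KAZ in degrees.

∠KAZ = 35°

1. ∠CKH = 69°  [Z on KC, A on KH]
2. ∠CHK = 35°  [△KCH]
3. ∠KAZ = 35°  [ZA∥CH, corresponding at A]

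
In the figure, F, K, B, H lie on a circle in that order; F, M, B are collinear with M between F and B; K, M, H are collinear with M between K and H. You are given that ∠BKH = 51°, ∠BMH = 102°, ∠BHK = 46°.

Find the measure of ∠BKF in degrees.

1. ∠BFH = 51°  [same arc BH]
2. ∠FBH = 32°  [△BMH]
3. ∠BHF = 97°  [△FBH]
4. ∠BKF = 83°  [cyclic FKBH, opposite ∠K+∠H]

∠BKF = 83°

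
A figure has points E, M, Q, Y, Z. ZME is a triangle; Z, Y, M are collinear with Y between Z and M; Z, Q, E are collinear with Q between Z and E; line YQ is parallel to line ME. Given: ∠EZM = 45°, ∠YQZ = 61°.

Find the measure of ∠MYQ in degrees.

1. ∠QZY = 45°  [Y on ZM, Q on ZE]
2. ∠QYZ = 74°  [△ZYQ]
3. ∠MYQ = 106°  [linear pair at Y on ZM]

∠MYQ = 106°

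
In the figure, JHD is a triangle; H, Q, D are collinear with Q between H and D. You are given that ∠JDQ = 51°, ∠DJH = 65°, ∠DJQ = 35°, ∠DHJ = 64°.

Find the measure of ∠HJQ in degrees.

∠HJQ = 30°

1. ∠DQJ = 94°  [△JQD]
2. ∠JHQ = 64°  [Q on ray HD]
3. ∠HQJ = 86°  [linear pair at Q on HD]
4. ∠HJQ = 30°  [△JHQ]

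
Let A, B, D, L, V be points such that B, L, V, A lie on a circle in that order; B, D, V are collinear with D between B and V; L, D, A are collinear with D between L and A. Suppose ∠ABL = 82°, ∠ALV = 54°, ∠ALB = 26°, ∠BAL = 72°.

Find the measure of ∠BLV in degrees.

∠BLV = 80°

1. ∠AVL = 98°  [cyclic BLVA, opposite ∠B+∠V]
2. ∠LAV = 28°  [△LVA]
3. ∠BVL = 72°  [same arc BL]
4. ∠LBV = 28°  [same arc LV]
5. ∠BLV = 80°  [△BLV]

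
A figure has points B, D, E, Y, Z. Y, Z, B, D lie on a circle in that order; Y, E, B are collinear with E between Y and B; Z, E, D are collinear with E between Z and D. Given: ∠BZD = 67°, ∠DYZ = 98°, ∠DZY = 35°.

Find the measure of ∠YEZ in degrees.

∠YEZ = 114°

1. ∠DBZ = 82°  [cyclic YZBD, opposite ∠Y+∠B]
2. ∠DBY = 35°  [same arc YD]
3. ∠BDZ = 31°  [△ZBD]
4. ∠BED = 114°  [△BED]
5. ∠YEZ = 114°  [vertical angles at E]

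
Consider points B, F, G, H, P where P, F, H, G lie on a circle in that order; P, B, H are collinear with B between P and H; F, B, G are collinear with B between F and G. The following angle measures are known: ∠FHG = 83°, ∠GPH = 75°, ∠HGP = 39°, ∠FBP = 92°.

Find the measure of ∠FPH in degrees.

1. ∠GFH = 75°  [same arc HG]
2. ∠HFP = 141°  [cyclic PFHG, opposite ∠F+∠G]
3. ∠FBH = 88°  [linear pair at B on PH]
4. ∠FHP = 17°  [△FBH]
5. ∠FPH = 22°  [△PFH]

∠FPH = 22°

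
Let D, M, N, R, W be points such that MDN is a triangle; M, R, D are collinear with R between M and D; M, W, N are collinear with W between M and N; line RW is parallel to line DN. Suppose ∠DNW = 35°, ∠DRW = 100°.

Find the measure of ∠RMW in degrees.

∠RMW = 65°

1. ∠DNM = 35°  [W on ray NM]
2. ∠MRW = 80°  [linear pair at R on MD]
3. ∠MWR = 35°  [RW∥DN, corresponding at W]
4. ∠RMW = 65°  [△MRW]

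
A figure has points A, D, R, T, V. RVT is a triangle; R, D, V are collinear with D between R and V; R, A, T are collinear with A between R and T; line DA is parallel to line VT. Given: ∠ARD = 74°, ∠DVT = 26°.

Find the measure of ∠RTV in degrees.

1. ∠TRV = 74°  [D on RV, A on RT]
2. ∠RVT = 26°  [D on ray VR]
3. ∠RTV = 80°  [△RVT]

∠RTV = 80°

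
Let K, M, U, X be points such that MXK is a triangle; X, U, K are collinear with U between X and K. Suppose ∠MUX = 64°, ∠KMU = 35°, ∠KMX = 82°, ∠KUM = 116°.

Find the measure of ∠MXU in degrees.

∠MXU = 69°

1. ∠MKU = 29°  [△MUK]
2. ∠MKX = 29°  [U on ray KX]
3. ∠KXM = 69°  [△MXK]
4. ∠MXU = 69°  [U on ray XK]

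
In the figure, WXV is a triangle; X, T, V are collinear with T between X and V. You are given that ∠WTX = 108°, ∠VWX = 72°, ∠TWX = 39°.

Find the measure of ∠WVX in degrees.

1. ∠TXW = 33°  [△WXT]
2. ∠VXW = 33°  [T on ray XV]
3. ∠WVX = 75°  [△WXV]

∠WVX = 75°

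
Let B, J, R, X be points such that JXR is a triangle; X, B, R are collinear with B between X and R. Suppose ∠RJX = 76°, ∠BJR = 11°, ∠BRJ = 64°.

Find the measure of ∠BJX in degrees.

∠BJX = 65°

1. ∠JBR = 105°  [△JBR]
2. ∠JRX = 64°  [B on ray RX]
3. ∠JBX = 75°  [linear pair at B on XR]
4. ∠JXR = 40°  [△JXR]
5. ∠BXJ = 40°  [B on ray XR]
6. ∠BJX = 65°  [△JXB]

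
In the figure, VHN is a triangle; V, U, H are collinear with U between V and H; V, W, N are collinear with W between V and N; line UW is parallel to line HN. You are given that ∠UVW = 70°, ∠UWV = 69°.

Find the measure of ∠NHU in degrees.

1. ∠VUW = 41°  [△VUW]
2. ∠HUW = 139°  [linear pair at U on VH]
3. ∠NHU = 41°  [UW∥HN, co-interior at H–U]

∠NHU = 41°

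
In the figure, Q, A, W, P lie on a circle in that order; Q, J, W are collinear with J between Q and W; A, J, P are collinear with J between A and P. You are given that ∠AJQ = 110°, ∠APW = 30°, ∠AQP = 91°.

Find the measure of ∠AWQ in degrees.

∠AWQ = 49°

1. ∠AJW = 70°  [linear pair at J on QW]
2. ∠AWP = 89°  [cyclic QAWP, opposite ∠Q+∠W]
3. ∠PAW = 61°  [△AWP]
4. ∠AWQ = 49°  [△AJW]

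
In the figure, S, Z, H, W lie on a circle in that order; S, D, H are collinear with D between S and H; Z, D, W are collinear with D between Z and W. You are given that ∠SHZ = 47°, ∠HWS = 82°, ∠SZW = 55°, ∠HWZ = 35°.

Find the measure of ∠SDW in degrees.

1. ∠SHW = 55°  [same arc SW]
2. ∠HDW = 90°  [△HDW]
3. ∠SDW = 90°  [linear pair at D on SH]

∠SDW = 90°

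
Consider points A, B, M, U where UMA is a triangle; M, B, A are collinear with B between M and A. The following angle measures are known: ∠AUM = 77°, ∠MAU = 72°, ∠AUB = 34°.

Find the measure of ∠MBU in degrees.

∠MBU = 106°

1. ∠BAU = 72°  [B on ray AM]
2. ∠ABU = 74°  [△UBA]
3. ∠MBU = 106°  [linear pair at B on MA]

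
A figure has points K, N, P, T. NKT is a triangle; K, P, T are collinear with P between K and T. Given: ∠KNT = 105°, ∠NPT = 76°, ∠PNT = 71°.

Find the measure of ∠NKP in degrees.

∠NKP = 42°

1. ∠NTP = 33°  [△NPT]
2. ∠KTN = 33°  [P on ray TK]
3. ∠NKT = 42°  [△NKT]
4. ∠NKP = 42°  [P on ray KT]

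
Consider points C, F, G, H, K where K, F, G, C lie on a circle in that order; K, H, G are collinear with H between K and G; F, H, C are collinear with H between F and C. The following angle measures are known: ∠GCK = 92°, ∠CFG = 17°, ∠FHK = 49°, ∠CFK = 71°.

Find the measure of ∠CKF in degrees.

1. ∠GFK = 88°  [cyclic KFGC, opposite ∠F+∠C]
2. ∠FKG = 60°  [△KHF]
3. ∠FGK = 32°  [△KFG]
4. ∠FCK = 32°  [same arc KF]
5. ∠CKF = 77°  [△KFC]

∠CKF = 77°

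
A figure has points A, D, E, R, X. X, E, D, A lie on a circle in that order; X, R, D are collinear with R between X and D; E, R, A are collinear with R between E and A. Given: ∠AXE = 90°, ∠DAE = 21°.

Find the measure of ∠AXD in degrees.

∠AXD = 69°

1. ∠ADE = 90°  [cyclic XEDA, opposite ∠X+∠D]
2. ∠AED = 69°  [△EDA]
3. ∠AXD = 69°  [same arc DA]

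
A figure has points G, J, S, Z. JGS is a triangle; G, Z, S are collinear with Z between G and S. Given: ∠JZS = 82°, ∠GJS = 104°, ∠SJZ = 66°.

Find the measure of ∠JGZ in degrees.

∠JGZ = 44°

1. ∠JSZ = 32°  [△JZS]
2. ∠GSJ = 32°  [Z on ray SG]
3. ∠JGS = 44°  [△JGS]
4. ∠JGZ = 44°  [Z on ray GS]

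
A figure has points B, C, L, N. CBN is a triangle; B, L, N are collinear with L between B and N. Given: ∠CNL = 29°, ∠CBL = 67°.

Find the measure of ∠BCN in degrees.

∠BCN = 84°

1. ∠BNC = 29°  [L on ray NB]
2. ∠CBN = 67°  [L on ray BN]
3. ∠BCN = 84°  [△CBN]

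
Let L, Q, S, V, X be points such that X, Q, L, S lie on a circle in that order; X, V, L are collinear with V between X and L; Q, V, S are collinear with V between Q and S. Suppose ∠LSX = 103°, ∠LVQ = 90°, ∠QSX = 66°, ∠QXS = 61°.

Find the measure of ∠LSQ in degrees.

∠LSQ = 37°

1. ∠QLX = 66°  [same arc XQ]
2. ∠QLS = 119°  [cyclic XQLS, opposite ∠X+∠L]
3. ∠LQS = 24°  [△QVL]
4. ∠LSQ = 37°  [△QLS]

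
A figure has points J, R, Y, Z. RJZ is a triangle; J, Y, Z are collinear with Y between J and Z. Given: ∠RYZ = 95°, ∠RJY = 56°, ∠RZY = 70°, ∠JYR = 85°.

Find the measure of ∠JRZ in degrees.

1. ∠RJZ = 56°  [Y on ray JZ]
2. ∠JZR = 70°  [Y on ray ZJ]
3. ∠JRZ = 54°  [△RJZ]

∠JRZ = 54°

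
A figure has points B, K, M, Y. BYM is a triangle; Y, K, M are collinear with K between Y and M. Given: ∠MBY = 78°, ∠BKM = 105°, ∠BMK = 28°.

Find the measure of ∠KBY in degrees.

1. ∠BKY = 75°  [linear pair at K on YM]
2. ∠BMY = 28°  [K on ray MY]
3. ∠BYM = 74°  [△BYM]
4. ∠BYK = 74°  [K on ray YM]
5. ∠KBY = 31°  [△BYK]

∠KBY = 31°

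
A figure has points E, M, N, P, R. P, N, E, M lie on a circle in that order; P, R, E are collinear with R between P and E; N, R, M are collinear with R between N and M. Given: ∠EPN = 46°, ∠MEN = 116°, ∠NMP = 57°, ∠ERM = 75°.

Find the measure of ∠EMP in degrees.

1. ∠EMN = 46°  [same arc NE]
2. ∠ENM = 18°  [△NEM]
3. ∠MEP = 59°  [△ERM]
4. ∠EPM = 18°  [same arc EM]
5. ∠EMP = 103°  [△PEM]

∠EMP = 103°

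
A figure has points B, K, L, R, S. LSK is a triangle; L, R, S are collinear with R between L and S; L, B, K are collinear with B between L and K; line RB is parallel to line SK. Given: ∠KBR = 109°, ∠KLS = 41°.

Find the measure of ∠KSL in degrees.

∠KSL = 68°

1. ∠LBR = 71°  [linear pair at B on LK]
2. ∠BLR = 41°  [R on LS, B on LK]
3. ∠BRL = 68°  [△LRB]
4. ∠KSL = 68°  [RB∥SK, corresponding at R]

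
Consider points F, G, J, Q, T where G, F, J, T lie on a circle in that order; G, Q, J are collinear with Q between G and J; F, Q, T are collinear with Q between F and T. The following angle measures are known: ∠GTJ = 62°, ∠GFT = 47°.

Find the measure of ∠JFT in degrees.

1. ∠GJT = 47°  [same arc GT]
2. ∠JGT = 71°  [△GJT]
3. ∠JFT = 71°  [same arc JT]

∠JFT = 71°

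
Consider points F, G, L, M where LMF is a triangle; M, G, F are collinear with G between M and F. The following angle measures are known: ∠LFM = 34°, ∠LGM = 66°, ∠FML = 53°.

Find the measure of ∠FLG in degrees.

1. ∠GFL = 34°  [G on ray FM]
2. ∠FGL = 114°  [linear pair at G on MF]
3. ∠FLG = 32°  [△LGF]

∠FLG = 32°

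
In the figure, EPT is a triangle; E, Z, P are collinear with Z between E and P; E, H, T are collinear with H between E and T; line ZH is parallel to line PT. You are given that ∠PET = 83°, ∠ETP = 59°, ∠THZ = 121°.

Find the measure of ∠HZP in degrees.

∠HZP = 142°

1. ∠EPT = 38°  [△EPT]
2. ∠EZH = 38°  [ZH∥PT, corresponding at Z]
3. ∠HZP = 142°  [linear pair at Z on EP]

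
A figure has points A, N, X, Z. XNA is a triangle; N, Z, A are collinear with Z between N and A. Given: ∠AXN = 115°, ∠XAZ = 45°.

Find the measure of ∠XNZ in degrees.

1. ∠NAX = 45°  [Z on ray AN]
2. ∠ANX = 20°  [△XNA]
3. ∠XNZ = 20°  [Z on ray NA]

∠XNZ = 20°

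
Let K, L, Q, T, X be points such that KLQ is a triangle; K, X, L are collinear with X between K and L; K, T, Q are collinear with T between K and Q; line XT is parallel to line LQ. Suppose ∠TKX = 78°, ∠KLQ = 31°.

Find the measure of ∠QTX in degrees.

1. ∠LKQ = 78°  [X on KL, T on KQ]
2. ∠KQL = 71°  [△KLQ]
3. ∠KTX = 71°  [XT∥LQ, corresponding at T]
4. ∠QTX = 109°  [linear pair at T on KQ]

∠QTX = 109°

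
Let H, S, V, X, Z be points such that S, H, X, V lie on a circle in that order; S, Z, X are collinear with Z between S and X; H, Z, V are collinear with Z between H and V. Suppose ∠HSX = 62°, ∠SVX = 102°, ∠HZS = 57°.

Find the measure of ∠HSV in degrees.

1. ∠SHV = 61°  [△SZH]
2. ∠SHX = 78°  [cyclic SHXV, opposite ∠H+∠V]
3. ∠HXS = 40°  [△SHX]
4. ∠HVS = 40°  [same arc SH]
5. ∠HSV = 79°  [△SHV]

∠HSV = 79°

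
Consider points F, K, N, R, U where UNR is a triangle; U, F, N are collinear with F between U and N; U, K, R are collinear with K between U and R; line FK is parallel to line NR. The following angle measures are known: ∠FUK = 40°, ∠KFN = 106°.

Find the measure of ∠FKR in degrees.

1. ∠KFU = 74°  [linear pair at F on UN]
2. ∠FKU = 66°  [△UFK]
3. ∠FKR = 114°  [linear pair at K on UR]

∠FKR = 114°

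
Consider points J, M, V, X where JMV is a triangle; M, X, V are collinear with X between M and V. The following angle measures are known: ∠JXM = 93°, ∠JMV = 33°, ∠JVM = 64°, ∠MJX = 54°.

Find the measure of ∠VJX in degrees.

1. ∠JXV = 87°  [linear pair at X on MV]
2. ∠JVX = 64°  [X on ray VM]
3. ∠VJX = 29°  [△JXV]

∠VJX = 29°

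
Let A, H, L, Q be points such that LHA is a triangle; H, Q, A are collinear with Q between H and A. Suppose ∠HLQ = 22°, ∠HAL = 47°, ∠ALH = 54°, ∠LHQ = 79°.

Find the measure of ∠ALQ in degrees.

∠ALQ = 32°

1. ∠HQL = 79°  [△LHQ]
2. ∠LAQ = 47°  [Q on ray AH]
3. ∠AQL = 101°  [linear pair at Q on HA]
4. ∠ALQ = 32°  [△LQA]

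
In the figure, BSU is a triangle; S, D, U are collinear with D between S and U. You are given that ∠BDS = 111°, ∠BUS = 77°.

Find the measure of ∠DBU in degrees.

∠DBU = 34°

1. ∠BDU = 69°  [linear pair at D on SU]
2. ∠BUD = 77°  [D on ray US]
3. ∠DBU = 34°  [△BDU]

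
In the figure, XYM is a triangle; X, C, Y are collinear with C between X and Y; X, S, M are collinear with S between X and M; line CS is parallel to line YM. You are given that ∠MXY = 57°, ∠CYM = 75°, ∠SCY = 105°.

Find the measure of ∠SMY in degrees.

1. ∠MYX = 75°  [C on ray YX]
2. ∠XMY = 48°  [△XYM]
3. ∠SMY = 48°  [S on ray MX]

∠SMY = 48°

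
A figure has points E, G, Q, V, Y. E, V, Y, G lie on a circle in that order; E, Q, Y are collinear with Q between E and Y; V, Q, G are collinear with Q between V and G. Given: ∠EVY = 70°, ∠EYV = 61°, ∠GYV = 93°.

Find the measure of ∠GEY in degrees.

1. ∠VEY = 49°  [△EVY]
2. ∠VGY = 49°  [same arc VY]
3. ∠GVY = 38°  [△VYG]
4. ∠GEY = 38°  [same arc YG]

∠GEY = 38°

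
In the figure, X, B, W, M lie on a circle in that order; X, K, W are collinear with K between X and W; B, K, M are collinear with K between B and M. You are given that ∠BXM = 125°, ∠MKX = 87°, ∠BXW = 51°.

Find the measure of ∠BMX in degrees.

1. ∠BWM = 55°  [cyclic XBWM, opposite ∠X+∠W]
2. ∠BKW = 87°  [vertical angles at K]
3. ∠BMW = 51°  [same arc BW]
4. ∠MBW = 74°  [△BWM]
5. ∠BWX = 19°  [△BKW]
6. ∠BMX = 19°  [same arc XB]

∠BMX = 19°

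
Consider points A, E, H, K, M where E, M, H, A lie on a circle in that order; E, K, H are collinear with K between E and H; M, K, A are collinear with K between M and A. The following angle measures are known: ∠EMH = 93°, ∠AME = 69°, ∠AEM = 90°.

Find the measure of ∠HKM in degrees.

1. ∠EAH = 87°  [cyclic EMHA, opposite ∠M+∠A]
2. ∠AHE = 69°  [same arc EA]
3. ∠EAM = 21°  [△EMA]
4. ∠AEH = 24°  [△EHA]
5. ∠EHM = 21°  [same arc EM]
6. ∠AMH = 24°  [same arc HA]
7. ∠HKM = 135°  [△MKH]

∠HKM = 135°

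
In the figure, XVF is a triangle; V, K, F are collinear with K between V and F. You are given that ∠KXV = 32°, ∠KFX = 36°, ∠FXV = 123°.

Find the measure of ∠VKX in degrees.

1. ∠VFX = 36°  [K on ray FV]
2. ∠FVX = 21°  [△XVF]
3. ∠KVX = 21°  [K on ray VF]
4. ∠VKX = 127°  [△XVK]

∠VKX = 127°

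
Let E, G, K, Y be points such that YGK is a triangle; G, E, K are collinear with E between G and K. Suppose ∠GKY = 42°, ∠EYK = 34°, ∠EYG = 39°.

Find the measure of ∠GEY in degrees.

∠GEY = 76°

1. ∠EKY = 42°  [E on ray KG]
2. ∠KEY = 104°  [△YEK]
3. ∠GEY = 76°  [linear pair at E on GK]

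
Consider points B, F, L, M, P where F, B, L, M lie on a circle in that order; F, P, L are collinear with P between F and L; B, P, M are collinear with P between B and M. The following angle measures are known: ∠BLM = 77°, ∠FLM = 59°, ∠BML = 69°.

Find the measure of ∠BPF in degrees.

1. ∠FBM = 59°  [same arc FM]
2. ∠BFL = 69°  [same arc BL]
3. ∠BPF = 52°  [△FPB]

∠BPF = 52°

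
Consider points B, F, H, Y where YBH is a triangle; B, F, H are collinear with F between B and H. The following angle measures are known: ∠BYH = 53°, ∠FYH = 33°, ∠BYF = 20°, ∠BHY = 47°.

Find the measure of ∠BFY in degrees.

∠BFY = 80°

1. ∠HBY = 80°  [△YBH]
2. ∠FBY = 80°  [F on ray BH]
3. ∠BFY = 80°  [△YBF]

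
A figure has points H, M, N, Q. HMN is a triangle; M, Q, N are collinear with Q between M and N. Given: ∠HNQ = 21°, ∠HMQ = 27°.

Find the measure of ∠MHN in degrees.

1. ∠HNM = 21°  [Q on ray NM]
2. ∠HMN = 27°  [Q on ray MN]
3. ∠MHN = 132°  [△HMN]

∠MHN = 132°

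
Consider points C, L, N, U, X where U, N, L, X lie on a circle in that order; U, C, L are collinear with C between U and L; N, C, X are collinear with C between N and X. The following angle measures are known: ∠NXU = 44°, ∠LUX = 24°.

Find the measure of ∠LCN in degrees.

∠LCN = 112°

1. ∠NLU = 44°  [same arc UN]
2. ∠LNX = 24°  [same arc LX]
3. ∠LCN = 112°  [△NCL]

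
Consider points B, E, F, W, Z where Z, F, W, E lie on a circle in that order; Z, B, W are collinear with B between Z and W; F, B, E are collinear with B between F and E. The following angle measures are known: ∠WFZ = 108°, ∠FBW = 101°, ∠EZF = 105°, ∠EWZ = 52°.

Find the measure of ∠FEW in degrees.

∠FEW = 49°

1. ∠EBZ = 101°  [vertical angles at B]
2. ∠EBW = 79°  [linear pair at B on ZW]
3. ∠FEW = 49°  [△WBE]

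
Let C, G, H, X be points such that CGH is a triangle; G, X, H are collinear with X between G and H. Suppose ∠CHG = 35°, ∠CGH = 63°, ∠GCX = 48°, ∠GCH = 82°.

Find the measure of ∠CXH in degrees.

1. ∠CGX = 63°  [X on ray GH]
2. ∠CXG = 69°  [△CGX]
3. ∠CXH = 111°  [linear pair at X on GH]

∠CXH = 111°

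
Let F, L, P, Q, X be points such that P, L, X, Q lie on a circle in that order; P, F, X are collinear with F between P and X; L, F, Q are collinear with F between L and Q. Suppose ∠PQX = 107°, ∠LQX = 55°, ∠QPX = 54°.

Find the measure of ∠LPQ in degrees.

∠LPQ = 109°

1. ∠PLX = 73°  [cyclic PLXQ, opposite ∠L+∠Q]
2. ∠PXQ = 19°  [△PXQ]
3. ∠LPX = 55°  [same arc LX]
4. ∠LXP = 52°  [△PLX]
5. ∠PLQ = 19°  [same arc PQ]
6. ∠LQP = 52°  [same arc PL]
7. ∠LPQ = 109°  [△PLQ]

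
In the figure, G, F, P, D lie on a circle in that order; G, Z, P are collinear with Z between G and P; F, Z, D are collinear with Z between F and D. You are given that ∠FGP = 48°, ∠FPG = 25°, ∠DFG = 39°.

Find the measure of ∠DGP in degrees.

∠DGP = 68°

1. ∠GFP = 107°  [△GFP]
2. ∠DPG = 39°  [same arc GD]
3. ∠GDP = 73°  [cyclic GFPD, opposite ∠F+∠D]
4. ∠DGP = 68°  [△GPD]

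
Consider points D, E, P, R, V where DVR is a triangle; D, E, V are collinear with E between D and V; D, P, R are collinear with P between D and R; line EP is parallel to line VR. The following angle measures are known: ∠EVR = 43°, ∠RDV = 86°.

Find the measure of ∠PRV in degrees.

∠PRV = 51°

1. ∠DVR = 43°  [E on ray VD]
2. ∠DRV = 51°  [△DVR]
3. ∠PRV = 51°  [P on ray RD]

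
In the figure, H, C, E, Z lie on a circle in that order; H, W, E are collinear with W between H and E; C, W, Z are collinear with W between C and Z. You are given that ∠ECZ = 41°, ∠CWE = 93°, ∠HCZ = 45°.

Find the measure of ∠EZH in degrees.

1. ∠EHZ = 41°  [same arc EZ]
2. ∠HEZ = 45°  [same arc HZ]
3. ∠EZH = 94°  [△HEZ]

∠EZH = 94°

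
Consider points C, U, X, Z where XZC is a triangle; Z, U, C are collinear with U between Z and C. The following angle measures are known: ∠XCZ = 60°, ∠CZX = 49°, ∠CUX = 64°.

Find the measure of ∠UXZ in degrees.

1. ∠UZX = 49°  [U on ray ZC]
2. ∠XUZ = 116°  [linear pair at U on ZC]
3. ∠UXZ = 15°  [△XZU]

∠UXZ = 15°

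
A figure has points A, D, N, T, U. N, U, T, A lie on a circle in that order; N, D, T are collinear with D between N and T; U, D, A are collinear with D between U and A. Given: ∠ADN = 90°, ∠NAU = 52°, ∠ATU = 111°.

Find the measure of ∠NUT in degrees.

1. ∠TDU = 90°  [vertical angles at D]
2. ∠NTU = 52°  [same arc NU]
3. ∠ANU = 69°  [cyclic NUTA, opposite ∠N+∠T]
4. ∠NDU = 90°  [linear pair at D on NT]
5. ∠AUN = 59°  [△NUA]
6. ∠TNU = 31°  [△NDU]
7. ∠NUT = 97°  [△NUT]

∠NUT = 97°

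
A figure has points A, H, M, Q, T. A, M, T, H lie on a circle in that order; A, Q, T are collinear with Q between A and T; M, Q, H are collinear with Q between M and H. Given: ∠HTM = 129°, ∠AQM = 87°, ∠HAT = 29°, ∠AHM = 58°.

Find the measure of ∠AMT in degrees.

1. ∠HAM = 51°  [cyclic AMTH, opposite ∠A+∠T]
2. ∠ATM = 58°  [same arc AM]
3. ∠AMH = 71°  [△AMH]
4. ∠MAT = 22°  [△AQM]
5. ∠AMT = 100°  [△AMT]

∠AMT = 100°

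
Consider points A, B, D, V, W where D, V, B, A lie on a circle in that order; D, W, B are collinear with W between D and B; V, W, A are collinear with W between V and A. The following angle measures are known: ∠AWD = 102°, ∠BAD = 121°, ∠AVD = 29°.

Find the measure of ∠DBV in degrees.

∠DBV = 48°

1. ∠BWV = 102°  [vertical angles at W]
2. ∠BVD = 59°  [cyclic DVBA, opposite ∠V+∠A]
3. ∠DWV = 78°  [linear pair at W on DB]
4. ∠BDV = 73°  [△DWV]
5. ∠DBV = 48°  [△DVB]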